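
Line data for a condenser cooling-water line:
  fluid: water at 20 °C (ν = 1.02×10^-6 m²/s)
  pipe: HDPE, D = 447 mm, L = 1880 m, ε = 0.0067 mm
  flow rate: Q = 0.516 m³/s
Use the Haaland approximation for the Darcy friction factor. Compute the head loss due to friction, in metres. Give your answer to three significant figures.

h_f ≈ 26.1 m

V = 4Q/(πD²) = 4·0.516/(π·0.447²) = 3.288 m/s
Re = VD/ν = 3.288·0.447/1.02×10^-6 = 1.44×10^6 → turbulent
ε/D = 0.0067/447 = 1.50×10^-5
Haaland: f = 0.01126
h_f = f(L/D)V²/(2g) = 0.01126·(1880/0.447)·3.288²/(2·9.81) = 26.10 m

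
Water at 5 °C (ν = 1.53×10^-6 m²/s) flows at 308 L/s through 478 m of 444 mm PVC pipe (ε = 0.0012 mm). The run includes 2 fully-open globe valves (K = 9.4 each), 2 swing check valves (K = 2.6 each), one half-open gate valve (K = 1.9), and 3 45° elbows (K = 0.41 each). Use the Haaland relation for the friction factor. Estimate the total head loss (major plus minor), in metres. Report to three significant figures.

V = 4Q/(πD²) = 1.989 m/s; V²/2g = 0.2017 m
Re = 5.77×10^5, ε/D = 2.70×10^-6 → f = 0.01277 (Haaland)
Major: h_f = f(L/D)·V²/2g = 0.01277·1077·0.2017 = 2.772 m
Minor: ΣK = 27.1; h_m = ΣK·V²/2g = 5.472 m
Total H_L = 2.772 + 5.472 = 8.244 m

H_L ≈ 8.24 m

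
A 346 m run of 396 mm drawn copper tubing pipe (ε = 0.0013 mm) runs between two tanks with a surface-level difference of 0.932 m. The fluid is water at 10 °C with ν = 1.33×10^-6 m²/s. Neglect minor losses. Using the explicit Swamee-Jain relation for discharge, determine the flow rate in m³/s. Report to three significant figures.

Q ≈ 0.151 m³/s

Swamee-Jain (Type II): Q = -0.965·√(gD⁵h_f/L)·ln[ε/(3.7D) + √(3.17ν²L/(gD³h_f))]
√(gD⁵h_f/L) = √(9.81·0.396⁵·0.932/346) = 0.01604
ε/(3.7D) = 8.87×10^-7; √(3.17ν²L/(gD³h_f)) = 5.85×10^-5
Q = -0.965·0.01604·ln(5.934×10^-5) = 0.1507 m³/s
Check: V = 1.22 m/s, Re = 3.64×10^5, f = 0.01391, h_f = 0.927 m ≈ 0.932 m ✓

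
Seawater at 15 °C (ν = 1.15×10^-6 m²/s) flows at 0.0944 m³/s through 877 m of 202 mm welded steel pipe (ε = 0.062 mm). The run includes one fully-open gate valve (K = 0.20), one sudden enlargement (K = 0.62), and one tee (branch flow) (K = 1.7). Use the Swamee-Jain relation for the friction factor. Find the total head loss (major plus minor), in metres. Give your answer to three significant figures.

V = 4Q/(πD²) = 2.946 m/s; V²/2g = 0.4422 m
Re = 5.17×10^5, ε/D = 3.07×10^-4 → f = 0.01639 (Swamee-Jain)
Major: h_f = f(L/D)·V²/2g = 0.01639·4342·0.4422 = 31.47 m
Minor: ΣK = 2.52; h_m = ΣK·V²/2g = 1.114 m
Total H_L = 31.47 + 1.114 = 32.58 m

H_L ≈ 32.6 m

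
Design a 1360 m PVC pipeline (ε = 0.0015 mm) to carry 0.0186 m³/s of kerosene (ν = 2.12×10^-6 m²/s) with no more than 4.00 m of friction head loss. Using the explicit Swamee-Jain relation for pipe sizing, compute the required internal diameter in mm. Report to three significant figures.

Swamee-Jain (Type III): D = 0.66·[ε^1.25·(LQ²/(gh_f))^4.75 + ν·Q^9.4·(L/(gh_f))^5.2]^0.04
LQ²/(gh_f) = 0.01199; L/(gh_f) = 34.66
Term 1 = ε^1.25·(…)^4.75 = 3.93×10^-17; Term 2 = ν·Q^9.4·(…)^5.2 = 1.17×10^-14
D = 0.66·(3.93×10^-17 + 1.17×10^-14)^0.04 = 0.1829 m = 183 mm
Check: V = 0.708 m/s, Re = 6.11×10^4, f = 0.01989, h_f = 3.78 m ≈ 4.00 m ✓

D ≈ 183 mm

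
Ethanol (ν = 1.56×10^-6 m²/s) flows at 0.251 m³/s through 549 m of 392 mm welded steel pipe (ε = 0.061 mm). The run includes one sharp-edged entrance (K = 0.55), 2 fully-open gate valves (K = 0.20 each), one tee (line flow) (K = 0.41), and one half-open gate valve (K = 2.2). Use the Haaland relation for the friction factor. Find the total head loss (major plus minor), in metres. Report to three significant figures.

V = 4Q/(πD²) = 2.080 m/s; V²/2g = 0.2205 m
Re = 5.23×10^5, ε/D = 1.56×10^-4 → f = 0.01480 (Haaland)
Major: h_f = f(L/D)·V²/2g = 0.01480·1401·0.2205 = 4.568 m
Minor: ΣK = 3.56; h_m = ΣK·V²/2g = 0.7848 m
Total H_L = 4.568 + 0.7848 = 5.353 m

H_L ≈ 5.35 m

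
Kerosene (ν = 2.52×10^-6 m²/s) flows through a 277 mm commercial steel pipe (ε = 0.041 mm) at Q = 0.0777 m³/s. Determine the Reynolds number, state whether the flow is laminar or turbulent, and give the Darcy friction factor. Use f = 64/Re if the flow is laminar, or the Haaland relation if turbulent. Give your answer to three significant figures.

V = 4Q/(πD²) = 1.289 m/s
Re = VD/ν = 1.289·0.277/2.52×10^-6 = 1.42×10^5
Re > 4000 → turbulent; ε/D = 1.48×10^-4
Haaland: f = 0.01742

Re ≈ 1.42×10^5; turbulent; f ≈ 0.0174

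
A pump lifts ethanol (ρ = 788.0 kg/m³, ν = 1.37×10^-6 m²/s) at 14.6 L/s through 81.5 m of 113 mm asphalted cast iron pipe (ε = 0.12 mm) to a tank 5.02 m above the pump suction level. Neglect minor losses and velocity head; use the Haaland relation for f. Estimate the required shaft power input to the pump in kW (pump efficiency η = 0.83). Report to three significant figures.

V = 4Q/(πD²) = 1.456 m/s; Re = 1.20×10^5; ε/D = 0.00106; f = 0.02185
h_f = f(L/D)V²/2g = 1.702 m
Total head H = z + h_f = 5.02 + 1.702 = 6.722 m
P_hyd = ρgQH = 788.0·9.81·0.0146·6.722 = 0.7587 kW
P_shaft = P_hyd/η = 0.7587/0.83 = 0.9141 kW

P_shaft ≈ 0.914 kW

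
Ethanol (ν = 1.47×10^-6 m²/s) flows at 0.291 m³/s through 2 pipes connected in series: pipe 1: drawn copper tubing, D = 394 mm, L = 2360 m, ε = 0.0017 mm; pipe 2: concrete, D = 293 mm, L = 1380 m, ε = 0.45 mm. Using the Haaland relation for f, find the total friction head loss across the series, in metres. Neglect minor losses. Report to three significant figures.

Pipe 1: V = 2.387 m/s, Re = 6.40×10^5, ε/D = 4.31×10^-6, f = 0.01256, h_1 = f(L/D)V²/2g = 21.85 m
Pipe 2: V = 4.316 m/s, Re = 8.60×10^5, ε/D = 0.00154, f = 0.02213, h_2 = f(L/D)V²/2g = 98.95 m
Series → Q common, losses add: H = Σh = 120.8 m

H ≈ 121 m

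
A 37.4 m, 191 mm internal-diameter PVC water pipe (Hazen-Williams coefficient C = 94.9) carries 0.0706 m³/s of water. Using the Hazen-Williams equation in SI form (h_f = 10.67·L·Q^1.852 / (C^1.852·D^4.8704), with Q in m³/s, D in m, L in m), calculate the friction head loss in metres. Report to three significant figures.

h_f = 10.67·37.4·0.0706^1.852 / (94.9^1.852·0.191^4.8704) = 2.036 m

h_f ≈ 2.04 m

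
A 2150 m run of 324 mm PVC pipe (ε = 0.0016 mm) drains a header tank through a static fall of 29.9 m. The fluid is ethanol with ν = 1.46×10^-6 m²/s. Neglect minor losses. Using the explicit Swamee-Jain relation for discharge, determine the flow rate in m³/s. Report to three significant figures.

Swamee-Jain (Type II): Q = -0.965·√(gD⁵h_f/L)·ln[ε/(3.7D) + √(3.17ν²L/(gD³h_f))]
√(gD⁵h_f/L) = √(9.81·0.324⁵·29.9/2150) = 0.02207
ε/(3.7D) = 1.33×10^-6; √(3.17ν²L/(gD³h_f)) = 3.82×10^-5
Q = -0.965·0.02207·ln(3.950×10^-5) = 0.2159 m³/s
Check: V = 2.62 m/s, Re = 5.81×10^5, f = 0.01283, h_f = 29.8 m ≈ 29.9 m ✓

Q ≈ 0.216 m³/s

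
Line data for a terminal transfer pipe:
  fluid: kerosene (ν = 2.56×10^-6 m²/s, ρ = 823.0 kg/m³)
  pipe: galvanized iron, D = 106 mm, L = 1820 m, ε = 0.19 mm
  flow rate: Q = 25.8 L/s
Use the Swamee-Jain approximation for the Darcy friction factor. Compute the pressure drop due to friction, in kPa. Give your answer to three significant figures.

Δp ≈ 1480 kPa

V = 4Q/(πD²) = 4·0.0258/(π·0.106²) = 2.924 m/s
Re = VD/ν = 2.924·0.106/2.56×10^-6 = 1.21×10^5 → turbulent
ε/D = 0.19/106 = 0.00179
Swamee-Jain: f = 0.02448
h_f = f(L/D)V²/(2g) = 0.02448·(1820/0.106)·2.924²/(2·9.81) = 183.1 m
Δp = ρg·h_f = 823.0·9.81·183.1 = 1478 kPa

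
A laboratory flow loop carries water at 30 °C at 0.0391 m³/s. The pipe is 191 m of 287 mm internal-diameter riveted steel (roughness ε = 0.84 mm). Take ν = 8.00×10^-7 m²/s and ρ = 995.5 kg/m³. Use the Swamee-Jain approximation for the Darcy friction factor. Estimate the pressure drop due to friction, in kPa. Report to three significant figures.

Δp ≈ 3.24 kPa

V = 4Q/(πD²) = 4·0.0391/(π·0.287²) = 0.6044 m/s
Re = VD/ν = 0.6044·0.287/8.00×10^-7 = 2.17×10^5 → turbulent
ε/D = 0.84/287 = 0.00293
Swamee-Jain: f = 0.02679
h_f = f(L/D)V²/(2g) = 0.02679·(191/0.287)·0.6044²/(2·9.81) = 0.3320 m
Δp = ρg·h_f = 995.5·9.81·0.3320 = 3.242 kPa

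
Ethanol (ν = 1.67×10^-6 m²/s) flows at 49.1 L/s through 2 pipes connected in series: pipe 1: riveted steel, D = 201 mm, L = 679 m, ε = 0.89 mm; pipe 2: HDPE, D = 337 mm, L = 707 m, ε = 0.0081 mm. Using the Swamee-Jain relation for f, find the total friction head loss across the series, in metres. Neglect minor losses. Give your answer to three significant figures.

Pipe 1: V = 1.547 m/s, Re = 1.86×10^5, ε/D = 0.00443, f = 0.03002, h_1 = f(L/D)V²/2g = 12.38 m
Pipe 2: V = 0.5505 m/s, Re = 1.11×10^5, ε/D = 2.40×10^-5, f = 0.01763, h_2 = f(L/D)V²/2g = 0.5713 m
Series → Q common, losses add: H = Σh = 12.95 m

H ≈ 12.9 m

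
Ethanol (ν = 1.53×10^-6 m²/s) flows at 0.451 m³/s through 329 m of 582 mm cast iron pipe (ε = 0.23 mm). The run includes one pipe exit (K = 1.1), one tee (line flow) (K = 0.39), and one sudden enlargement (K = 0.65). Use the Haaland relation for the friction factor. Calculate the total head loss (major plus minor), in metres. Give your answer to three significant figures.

V = 4Q/(πD²) = 1.695 m/s; V²/2g = 0.1465 m
Re = 6.45×10^5, ε/D = 3.95×10^-4 → f = 0.01667 (Haaland)
Major: h_f = f(L/D)·V²/2g = 0.01667·565.3·0.1465 = 1.380 m
Minor: ΣK = 2.14; h_m = ΣK·V²/2g = 0.3135 m
Total H_L = 1.380 + 0.3135 = 1.694 m

H_L ≈ 1.69 m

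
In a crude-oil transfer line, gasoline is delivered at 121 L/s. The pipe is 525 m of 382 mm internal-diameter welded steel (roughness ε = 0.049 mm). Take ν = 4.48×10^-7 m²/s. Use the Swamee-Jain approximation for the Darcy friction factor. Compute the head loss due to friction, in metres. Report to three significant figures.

h_f ≈ 1.09 m

V = 4Q/(πD²) = 4·0.121/(π·0.382²) = 1.056 m/s
Re = VD/ν = 1.056·0.382/4.48×10^-7 = 9.00×10^5 → turbulent
ε/D = 0.049/382 = 1.28×10^-4
Swamee-Jain: f = 0.01402
h_f = f(L/D)V²/(2g) = 0.01402·(525/0.382)·1.056²/(2·9.81) = 1.094 m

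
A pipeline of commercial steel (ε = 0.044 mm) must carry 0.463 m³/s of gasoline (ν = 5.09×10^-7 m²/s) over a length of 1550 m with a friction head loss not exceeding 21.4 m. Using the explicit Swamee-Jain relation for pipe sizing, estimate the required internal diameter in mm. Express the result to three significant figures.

Swamee-Jain (Type III): D = 0.66·[ε^1.25·(LQ²/(gh_f))^4.75 + ν·Q^9.4·(L/(gh_f))^5.2]^0.04
LQ²/(gh_f) = 1.583; L/(gh_f) = 7.383
Term 1 = ε^1.25·(…)^4.75 = 3.17×10^-5; Term 2 = ν·Q^9.4·(…)^5.2 = 1.20×10^-5
D = 0.66·(3.17×10^-5 + 1.20×10^-5)^0.04 = 0.4417 m = 442 mm
Check: V = 3.02 m/s, Re = 2.62×10^6, f = 0.01270, h_f = 20.7 m ≈ 21.4 m ✓

D ≈ 442 mm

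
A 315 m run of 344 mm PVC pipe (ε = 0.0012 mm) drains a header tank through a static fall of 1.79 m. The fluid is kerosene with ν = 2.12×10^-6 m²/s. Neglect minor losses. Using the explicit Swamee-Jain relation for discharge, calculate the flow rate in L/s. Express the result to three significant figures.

Swamee-Jain (Type II): Q = -0.965·√(gD⁵h_f/L)·ln[ε/(3.7D) + √(3.17ν²L/(gD³h_f))]
√(gD⁵h_f/L) = √(9.81·0.344⁵·1.79/315) = 0.01639
ε/(3.7D) = 9.43×10^-7; √(3.17ν²L/(gD³h_f)) = 7.92×10^-5
Q = -0.965·0.01639·ln(8.018×10^-5) = 0.1491 m³/s
Check: V = 1.60 m/s, Re = 2.60×10^5, f = 0.01480, h_f = 1.78 m ≈ 1.79 m ✓

Q ≈ 149 L/s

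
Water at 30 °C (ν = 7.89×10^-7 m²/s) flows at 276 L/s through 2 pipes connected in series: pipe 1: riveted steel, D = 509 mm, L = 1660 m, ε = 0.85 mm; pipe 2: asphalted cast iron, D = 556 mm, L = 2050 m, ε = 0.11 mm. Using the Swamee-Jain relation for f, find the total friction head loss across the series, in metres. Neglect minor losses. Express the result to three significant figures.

Pipe 1: V = 1.356 m/s, Re = 8.75×10^5, ε/D = 0.00167, f = 0.02266, h_1 = f(L/D)V²/2g = 6.930 m
Pipe 2: V = 1.137 m/s, Re = 8.01×10^5, ε/D = 1.98×10^-4, f = 0.01495, h_2 = f(L/D)V²/2g = 3.630 m
Series → Q common, losses add: H = Σh = 10.56 m

H ≈ 10.6 m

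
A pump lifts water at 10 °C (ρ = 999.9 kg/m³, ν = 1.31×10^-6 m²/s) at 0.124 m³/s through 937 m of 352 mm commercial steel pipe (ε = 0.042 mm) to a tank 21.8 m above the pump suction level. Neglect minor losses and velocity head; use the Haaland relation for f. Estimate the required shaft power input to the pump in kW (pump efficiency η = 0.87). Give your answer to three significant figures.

V = 4Q/(πD²) = 1.274 m/s; Re = 3.42×10^5; ε/D = 1.19×10^-4; f = 0.01513
h_f = f(L/D)V²/2g = 3.334 m
Total head H = z + h_f = 21.8 + 3.334 = 25.13 m
P_hyd = ρgQH = 999.9·9.81·0.124·25.13 = 30.57 kW
P_shaft = P_hyd/η = 30.57/0.87 = 35.14 kW

P_shaft ≈ 35.1 kW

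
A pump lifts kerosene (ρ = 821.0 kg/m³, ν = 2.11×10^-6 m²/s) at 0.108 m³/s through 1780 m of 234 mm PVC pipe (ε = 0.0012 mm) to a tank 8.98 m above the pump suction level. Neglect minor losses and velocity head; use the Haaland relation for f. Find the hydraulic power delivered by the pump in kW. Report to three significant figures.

V = 4Q/(πD²) = 2.511 m/s; Re = 2.79×10^5; ε/D = 5.13×10^-6; f = 0.01458
h_f = f(L/D)V²/2g = 35.66 m
Total head H = z + h_f = 8.98 + 35.66 = 44.64 m
P_hyd = ρgQH = 821.0·9.81·0.108·44.64 = 38.83 kW

P_hyd ≈ 38.8 kW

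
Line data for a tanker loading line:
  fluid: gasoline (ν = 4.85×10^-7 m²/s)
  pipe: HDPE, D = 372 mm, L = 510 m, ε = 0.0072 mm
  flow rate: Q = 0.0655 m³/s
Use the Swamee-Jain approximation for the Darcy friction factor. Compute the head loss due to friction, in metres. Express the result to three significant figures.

h_f ≈ 0.344 m

V = 4Q/(πD²) = 4·0.0655/(π·0.372²) = 0.6027 m/s
Re = VD/ν = 0.6027·0.372/4.85×10^-7 = 4.62×10^5 → turbulent
ε/D = 0.0072/372 = 1.94×10^-5
Swamee-Jain: f = 0.01357
h_f = f(L/D)V²/(2g) = 0.01357·(510/0.372)·0.6027²/(2·9.81) = 0.3443 m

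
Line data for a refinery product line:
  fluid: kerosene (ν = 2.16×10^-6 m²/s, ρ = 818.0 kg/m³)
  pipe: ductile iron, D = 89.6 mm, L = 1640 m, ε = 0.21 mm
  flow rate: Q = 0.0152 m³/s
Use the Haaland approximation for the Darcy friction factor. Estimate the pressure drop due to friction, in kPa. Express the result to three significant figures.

Δp ≈ 1120 kPa

V = 4Q/(πD²) = 4·0.0152/(π·0.0896²) = 2.411 m/s
Re = VD/ν = 2.411·0.0896/2.16×10^-6 = 1.00×10^5 → turbulent
ε/D = 0.21/89.6 = 0.00234
Haaland: f = 0.02586
h_f = f(L/D)V²/(2g) = 0.02586·(1640/0.0896)·2.411²/(2·9.81) = 140.2 m
Δp = ρg·h_f = 818.0·9.81·140.2 = 1125 kPa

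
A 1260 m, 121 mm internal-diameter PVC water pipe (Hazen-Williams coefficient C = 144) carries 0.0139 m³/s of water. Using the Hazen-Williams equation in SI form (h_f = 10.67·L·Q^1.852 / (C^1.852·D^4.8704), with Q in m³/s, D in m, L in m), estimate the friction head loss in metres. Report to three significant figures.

h_f ≈ 14.4 m

h_f = 10.67·1260·0.0139^1.852 / (144^1.852·0.121^4.8704) = 14.43 m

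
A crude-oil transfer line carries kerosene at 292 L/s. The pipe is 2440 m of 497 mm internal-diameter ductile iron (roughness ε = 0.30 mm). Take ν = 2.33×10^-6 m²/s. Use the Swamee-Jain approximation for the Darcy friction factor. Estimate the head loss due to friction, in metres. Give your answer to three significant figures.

V = 4Q/(πD²) = 4·0.292/(π·0.497²) = 1.505 m/s
Re = VD/ν = 1.505·0.497/2.33×10^-6 = 3.21×10^5 → turbulent
ε/D = 0.30/497 = 6.04×10^-4
Swamee-Jain: f = 0.01882
h_f = f(L/D)V²/(2g) = 0.01882·(2440/0.497)·1.505²/(2·9.81) = 10.67 m

h_f ≈ 10.7 m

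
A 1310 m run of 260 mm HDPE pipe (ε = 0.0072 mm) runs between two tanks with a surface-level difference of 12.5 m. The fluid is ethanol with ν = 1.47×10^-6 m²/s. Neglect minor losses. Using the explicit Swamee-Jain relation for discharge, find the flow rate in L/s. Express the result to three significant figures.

Q ≈ 97.1 L/s

Swamee-Jain (Type II): Q = -0.965·√(gD⁵h_f/L)·ln[ε/(3.7D) + √(3.17ν²L/(gD³h_f))]
√(gD⁵h_f/L) = √(9.81·0.260⁵·12.5/1310) = 0.01055
ε/(3.7D) = 7.48×10^-6; √(3.17ν²L/(gD³h_f)) = 6.45×10^-5
Q = -0.965·0.01055·ln(7.201×10^-5) = 0.09707 m³/s
Check: V = 1.83 m/s, Re = 3.23×10^5, f = 0.01451, h_f = 12.5 m ≈ 12.5 m ✓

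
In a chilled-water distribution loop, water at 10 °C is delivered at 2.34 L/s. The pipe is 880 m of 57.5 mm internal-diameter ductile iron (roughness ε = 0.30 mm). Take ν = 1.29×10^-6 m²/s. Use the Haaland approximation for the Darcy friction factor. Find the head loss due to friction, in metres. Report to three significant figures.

h_f ≈ 20.8 m

V = 4Q/(πD²) = 4·0.00234/(π·0.0575²) = 0.9011 m/s
Re = VD/ν = 0.9011·0.0575/1.29×10^-6 = 4.02×10^4 → turbulent
ε/D = 0.30/57.5 = 0.00522
Haaland: f = 0.03281
h_f = f(L/D)V²/(2g) = 0.03281·(880/0.0575)·0.9011²/(2·9.81) = 20.78 m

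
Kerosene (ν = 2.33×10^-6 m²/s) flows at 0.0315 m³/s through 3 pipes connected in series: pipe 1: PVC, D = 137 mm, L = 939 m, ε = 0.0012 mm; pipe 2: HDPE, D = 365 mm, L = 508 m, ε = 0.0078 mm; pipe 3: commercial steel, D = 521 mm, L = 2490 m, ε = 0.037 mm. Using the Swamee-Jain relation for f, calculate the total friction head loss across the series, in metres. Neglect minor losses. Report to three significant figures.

Pipe 1: V = 2.137 m/s, Re = 1.26×10^5, ε/D = 8.76×10^-6, f = 0.01710, h_1 = f(L/D)V²/2g = 27.28 m
Pipe 2: V = 0.3010 m/s, Re = 4.72×10^4, ε/D = 2.14×10^-5, f = 0.02112, h_2 = f(L/D)V²/2g = 0.1358 m
Pipe 3: V = 0.1478 m/s, Re = 3.30×10^4, ε/D = 7.10×10^-5, f = 0.02307, h_3 = f(L/D)V²/2g = 0.1227 m
Series → Q common, losses add: H = Σh = 27.54 m

H ≈ 27.5 m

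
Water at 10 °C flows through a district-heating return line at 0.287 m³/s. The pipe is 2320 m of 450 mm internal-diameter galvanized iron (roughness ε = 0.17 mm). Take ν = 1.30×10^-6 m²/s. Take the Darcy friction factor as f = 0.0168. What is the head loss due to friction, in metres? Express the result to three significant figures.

h_f ≈ 14.4 m

V = 4Q/(πD²) = 4·0.287/(π·0.450²) = 1.805 m/s
h_f = f(L/D)V²/(2g) = 0.01680·(2320/0.450)·1.805²/(2·9.81) = 14.38 m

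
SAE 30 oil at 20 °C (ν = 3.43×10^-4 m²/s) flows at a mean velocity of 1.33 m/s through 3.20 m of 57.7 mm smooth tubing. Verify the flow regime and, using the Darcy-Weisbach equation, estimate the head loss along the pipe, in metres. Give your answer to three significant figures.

h_f ≈ 1.43 m

Re = VD/ν = 1.33·0.05770/3.43×10^-4 = 224 → laminar (Re < 2300)
f = 64/Re = 0.2861
h_f = f(L/D)V²/(2g) = 0.2861·(3.20/0.05770)·1.33²/(2·9.81) = 1.430 m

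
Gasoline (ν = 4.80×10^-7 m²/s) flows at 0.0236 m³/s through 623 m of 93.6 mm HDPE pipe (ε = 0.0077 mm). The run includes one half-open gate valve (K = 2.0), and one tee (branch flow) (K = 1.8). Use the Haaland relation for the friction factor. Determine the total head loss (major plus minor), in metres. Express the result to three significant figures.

V = 4Q/(πD²) = 3.430 m/s; V²/2g = 0.5996 m
Re = 6.69×10^5, ε/D = 8.23×10^-5 → f = 0.01359 (Haaland)
Major: h_f = f(L/D)·V²/2g = 0.01359·6656·0.5996 = 54.24 m
Minor: ΣK = 3.80; h_m = ΣK·V²/2g = 2.278 m
Total H_L = 54.24 + 2.278 = 56.51 m

H_L ≈ 56.5 m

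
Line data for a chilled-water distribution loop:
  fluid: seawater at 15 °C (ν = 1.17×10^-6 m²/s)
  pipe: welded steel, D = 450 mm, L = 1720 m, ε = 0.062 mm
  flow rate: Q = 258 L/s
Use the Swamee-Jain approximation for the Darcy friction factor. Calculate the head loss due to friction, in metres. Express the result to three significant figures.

V = 4Q/(πD²) = 4·0.258/(π·0.450²) = 1.622 m/s
Re = VD/ν = 1.622·0.450/1.17×10^-6 = 6.24×10^5 → turbulent
ε/D = 0.062/450 = 1.38×10^-4
Swamee-Jain: f = 0.01457
h_f = f(L/D)V²/(2g) = 0.01457·(1720/0.450)·1.622²/(2·9.81) = 7.472 m

h_f ≈ 7.47 m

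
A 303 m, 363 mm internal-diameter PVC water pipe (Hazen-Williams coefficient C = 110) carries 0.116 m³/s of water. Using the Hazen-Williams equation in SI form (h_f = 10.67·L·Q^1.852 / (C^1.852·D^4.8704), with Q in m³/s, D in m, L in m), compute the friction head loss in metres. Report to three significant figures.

h_f ≈ 1.38 m

h_f = 10.67·303·0.116^1.852 / (110^1.852·0.363^4.8704) = 1.380 m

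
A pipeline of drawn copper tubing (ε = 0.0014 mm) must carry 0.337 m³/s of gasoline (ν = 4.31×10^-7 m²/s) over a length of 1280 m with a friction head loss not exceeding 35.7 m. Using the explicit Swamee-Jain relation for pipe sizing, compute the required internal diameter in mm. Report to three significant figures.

Swamee-Jain (Type III): D = 0.66·[ε^1.25·(LQ²/(gh_f))^4.75 + ν·Q^9.4·(L/(gh_f))^5.2]^0.04
LQ²/(gh_f) = 0.4151; L/(gh_f) = 3.655
Term 1 = ε^1.25·(…)^4.75 = 7.39×10^-10; Term 2 = ν·Q^9.4·(…)^5.2 = 1.32×10^-8
D = 0.66·(7.39×10^-10 + 1.32×10^-8)^0.04 = 0.3201 m = 320 mm
Check: V = 4.19 m/s, Re = 3.11×10^6, f = 0.009896, h_f = 35.3 m ≈ 35.7 m ✓

D ≈ 320 mm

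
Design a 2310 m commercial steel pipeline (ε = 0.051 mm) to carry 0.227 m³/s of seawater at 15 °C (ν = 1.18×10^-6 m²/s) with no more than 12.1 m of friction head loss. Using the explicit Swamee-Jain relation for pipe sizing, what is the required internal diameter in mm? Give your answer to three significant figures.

D ≈ 416 mm

Swamee-Jain (Type III): D = 0.66·[ε^1.25·(LQ²/(gh_f))^4.75 + ν·Q^9.4·(L/(gh_f))^5.2]^0.04
LQ²/(gh_f) = 1.003; L/(gh_f) = 19.46
Term 1 = ε^1.25·(…)^4.75 = 4.37×10^-6; Term 2 = ν·Q^9.4·(…)^5.2 = 5.27×10^-6
D = 0.66·(4.37×10^-6 + 5.27×10^-6)^0.04 = 0.4158 m = 416 mm
Check: V = 1.67 m/s, Re = 5.89×10^5, f = 0.01448, h_f = 11.5 m ≈ 12.1 m ✓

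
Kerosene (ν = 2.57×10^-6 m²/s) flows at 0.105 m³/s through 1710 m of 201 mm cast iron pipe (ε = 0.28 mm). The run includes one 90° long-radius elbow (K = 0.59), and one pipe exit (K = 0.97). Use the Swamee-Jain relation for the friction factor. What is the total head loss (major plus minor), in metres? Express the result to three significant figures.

V = 4Q/(πD²) = 3.309 m/s; V²/2g = 0.5581 m
Re = 2.59×10^5, ε/D = 0.00139 → f = 0.02237 (Swamee-Jain)
Major: h_f = f(L/D)·V²/2g = 0.02237·8507·0.5581 = 106.2 m
Minor: ΣK = 1.56; h_m = ΣK·V²/2g = 0.8706 m
Total H_L = 106.2 + 0.8706 = 107.1 m

H_L ≈ 107 m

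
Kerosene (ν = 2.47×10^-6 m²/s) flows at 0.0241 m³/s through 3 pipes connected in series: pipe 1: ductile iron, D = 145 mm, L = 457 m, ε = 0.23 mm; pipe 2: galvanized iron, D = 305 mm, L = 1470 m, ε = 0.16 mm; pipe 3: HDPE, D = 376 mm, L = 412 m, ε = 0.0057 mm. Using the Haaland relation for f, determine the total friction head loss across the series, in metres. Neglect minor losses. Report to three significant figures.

Pipe 1: V = 1.459 m/s, Re = 8.57×10^4, ε/D = 0.00159, f = 0.02409, h_1 = f(L/D)V²/2g = 8.241 m
Pipe 2: V = 0.3299 m/s, Re = 4.07×10^4, ε/D = 5.25×10^-4, f = 0.02314, h_2 = f(L/D)V²/2g = 0.6186 m
Pipe 3: V = 0.2170 m/s, Re = 3.30×10^4, ε/D = 1.52×10^-5, f = 0.02282, h_3 = f(L/D)V²/2g = 0.06003 m
Series → Q common, losses add: H = Σh = 8.920 m

H ≈ 8.92 m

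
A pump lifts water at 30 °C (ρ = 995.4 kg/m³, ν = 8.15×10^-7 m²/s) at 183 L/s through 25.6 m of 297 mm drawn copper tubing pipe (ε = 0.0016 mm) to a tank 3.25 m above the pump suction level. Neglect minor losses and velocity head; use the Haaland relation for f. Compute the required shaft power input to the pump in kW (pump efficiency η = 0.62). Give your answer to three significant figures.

P_shaft ≈ 10.4 kW

V = 4Q/(πD²) = 2.641 m/s; Re = 9.63×10^5; ε/D = 5.39×10^-6; f = 0.01175
h_f = f(L/D)V²/2g = 0.3602 m
Total head H = z + h_f = 3.25 + 0.3602 = 3.610 m
P_hyd = ρgQH = 995.4·9.81·0.183·3.610 = 6.451 kW
P_shaft = P_hyd/η = 6.451/0.62 = 10.41 kW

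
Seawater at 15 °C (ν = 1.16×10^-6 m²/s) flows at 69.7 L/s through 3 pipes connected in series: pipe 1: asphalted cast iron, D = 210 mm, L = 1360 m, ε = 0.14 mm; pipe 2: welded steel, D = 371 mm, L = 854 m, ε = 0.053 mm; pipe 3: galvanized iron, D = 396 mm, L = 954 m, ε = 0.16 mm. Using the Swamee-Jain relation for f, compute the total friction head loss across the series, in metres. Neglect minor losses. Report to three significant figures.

H ≈ 27.0 m

Pipe 1: V = 2.012 m/s, Re = 3.64×10^5, ε/D = 6.67×10^-4, f = 0.01902, h_1 = f(L/D)V²/2g = 25.42 m
Pipe 2: V = 0.6448 m/s, Re = 2.06×10^5, ε/D = 1.43×10^-4, f = 0.01665, h_2 = f(L/D)V²/2g = 0.8119 m
Pipe 3: V = 0.5659 m/s, Re = 1.93×10^5, ε/D = 4.04×10^-4, f = 0.01847, h_3 = f(L/D)V²/2g = 0.7265 m
Series → Q common, losses add: H = Σh = 26.96 m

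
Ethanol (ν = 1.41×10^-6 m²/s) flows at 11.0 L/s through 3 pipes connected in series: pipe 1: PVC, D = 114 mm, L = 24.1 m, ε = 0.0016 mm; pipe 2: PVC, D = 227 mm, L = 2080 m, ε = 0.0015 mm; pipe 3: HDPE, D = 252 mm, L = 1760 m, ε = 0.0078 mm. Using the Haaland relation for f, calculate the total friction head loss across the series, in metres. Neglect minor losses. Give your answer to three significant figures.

Pipe 1: V = 1.078 m/s, Re = 8.71×10^4, ε/D = 1.40×10^-5, f = 0.01840, h_1 = f(L/D)V²/2g = 0.2302 m
Pipe 2: V = 0.2718 m/s, Re = 4.38×10^4, ε/D = 6.61×10^-6, f = 0.02136, h_2 = f(L/D)V²/2g = 0.7370 m
Pipe 3: V = 0.2205 m/s, Re = 3.94×10^4, ε/D = 3.10×10^-5, f = 0.02193, h_3 = f(L/D)V²/2g = 0.3798 m
Series → Q common, losses add: H = Σh = 1.347 m

H ≈ 1.35 m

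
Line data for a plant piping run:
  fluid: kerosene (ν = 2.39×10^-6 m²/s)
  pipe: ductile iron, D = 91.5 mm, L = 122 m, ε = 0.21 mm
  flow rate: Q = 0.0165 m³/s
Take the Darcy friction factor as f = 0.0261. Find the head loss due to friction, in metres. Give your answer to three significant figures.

h_f ≈ 11.2 m

V = 4Q/(πD²) = 4·0.0165/(π·0.0915²) = 2.509 m/s
h_f = f(L/D)V²/(2g) = 0.02610·(122/0.0915)·2.509²/(2·9.81) = 11.17 m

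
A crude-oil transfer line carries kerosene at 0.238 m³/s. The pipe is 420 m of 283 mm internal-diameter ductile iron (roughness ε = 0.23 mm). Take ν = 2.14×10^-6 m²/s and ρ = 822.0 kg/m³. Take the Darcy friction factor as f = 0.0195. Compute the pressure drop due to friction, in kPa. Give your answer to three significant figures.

Δp ≈ 170 kPa

V = 4Q/(πD²) = 4·0.238/(π·0.283²) = 3.784 m/s
h_f = f(L/D)V²/(2g) = 0.01950·(420/0.283)·3.784²/(2·9.81) = 21.12 m
Δp = ρg·h_f = 822.0·9.81·21.12 = 170.3 kPa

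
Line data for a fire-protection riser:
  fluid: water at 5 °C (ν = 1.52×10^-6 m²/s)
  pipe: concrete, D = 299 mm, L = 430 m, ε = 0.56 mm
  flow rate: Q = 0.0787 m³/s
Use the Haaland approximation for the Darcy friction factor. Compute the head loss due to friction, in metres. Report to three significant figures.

h_f ≈ 2.19 m

V = 4Q/(πD²) = 4·0.0787/(π·0.299²) = 1.121 m/s
Re = VD/ν = 1.121·0.299/1.52×10^-6 = 2.20×10^5 → turbulent
ε/D = 0.56/299 = 0.00187
Haaland: f = 0.02381
h_f = f(L/D)V²/(2g) = 0.02381·(430/0.299)·1.121²/(2·9.81) = 2.193 m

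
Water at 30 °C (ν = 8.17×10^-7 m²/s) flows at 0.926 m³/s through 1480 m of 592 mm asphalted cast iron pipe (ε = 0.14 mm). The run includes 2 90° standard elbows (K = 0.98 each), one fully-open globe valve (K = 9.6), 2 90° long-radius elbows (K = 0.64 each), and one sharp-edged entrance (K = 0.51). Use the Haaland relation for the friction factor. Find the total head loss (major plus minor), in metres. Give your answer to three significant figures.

V = 4Q/(πD²) = 3.364 m/s; V²/2g = 0.5768 m
Re = 2.44×10^6, ε/D = 2.36×10^-4 → f = 0.01456 (Haaland)
Major: h_f = f(L/D)·V²/2g = 0.01456·2500·0.5768 = 21.00 m
Minor: ΣK = 13.3; h_m = ΣK·V²/2g = 7.701 m
Total H_L = 21.00 + 7.701 = 28.70 m

H_L ≈ 28.7 m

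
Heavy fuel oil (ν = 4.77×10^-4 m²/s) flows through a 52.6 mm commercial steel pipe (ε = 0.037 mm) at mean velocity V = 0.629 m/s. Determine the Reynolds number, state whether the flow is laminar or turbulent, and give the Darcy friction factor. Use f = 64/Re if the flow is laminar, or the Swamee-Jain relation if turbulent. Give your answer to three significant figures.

Re = VD/ν = 0.6290·0.0526/4.77×10^-4 = 69.4
Re < 2300 → laminar → f = 64/Re = 0.9227

Re ≈ 69.4; laminar; f = 64/Re ≈ 0.923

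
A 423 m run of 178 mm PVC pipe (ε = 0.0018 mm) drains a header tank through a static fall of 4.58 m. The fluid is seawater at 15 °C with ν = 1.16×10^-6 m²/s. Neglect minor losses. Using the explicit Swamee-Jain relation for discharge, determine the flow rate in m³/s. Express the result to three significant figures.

Swamee-Jain (Type II): Q = -0.965·√(gD⁵h_f/L)·ln[ε/(3.7D) + √(3.17ν²L/(gD³h_f))]
√(gD⁵h_f/L) = √(9.81·0.178⁵·4.58/423) = 0.004357
ε/(3.7D) = 2.73×10^-6; √(3.17ν²L/(gD³h_f)) = 8.44×10^-5
Q = -0.965·0.004357·ln(8.712×10^-5) = 0.03930 m³/s
Check: V = 1.58 m/s, Re = 2.42×10^5, f = 0.01507, h_f = 4.55 m ≈ 4.58 m ✓

Q ≈ 0.0393 m³/s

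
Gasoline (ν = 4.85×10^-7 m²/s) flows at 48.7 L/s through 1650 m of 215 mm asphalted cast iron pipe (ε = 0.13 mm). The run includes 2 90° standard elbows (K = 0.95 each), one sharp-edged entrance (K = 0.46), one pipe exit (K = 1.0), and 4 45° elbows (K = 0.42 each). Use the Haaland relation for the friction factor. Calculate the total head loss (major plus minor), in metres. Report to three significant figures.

H_L ≈ 13.2 m

V = 4Q/(πD²) = 1.341 m/s; V²/2g = 0.09171 m
Re = 5.95×10^5, ε/D = 6.05×10^-4 → f = 0.01810 (Haaland)
Major: h_f = f(L/D)·V²/2g = 0.01810·7674·0.09171 = 12.74 m
Minor: ΣK = 5.04; h_m = ΣK·V²/2g = 0.4622 m
Total H_L = 12.74 + 0.4622 = 13.20 m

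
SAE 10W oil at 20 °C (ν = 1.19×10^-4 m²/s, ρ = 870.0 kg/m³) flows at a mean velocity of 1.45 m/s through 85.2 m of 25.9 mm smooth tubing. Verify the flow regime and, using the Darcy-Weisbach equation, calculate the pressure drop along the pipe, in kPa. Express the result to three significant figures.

Re = VD/ν = 1.45·0.02590/1.19×10^-4 = 316 → laminar (Re < 2300)
f = 64/Re = 0.2028
h_f = f(L/D)V²/(2g) = 0.2028·(85.2/0.02590)·1.45²/(2·9.81) = 71.49 m
Δp = ρg·h_f = 870.0·9.81·71.49 = 610.1 kPa

Δp ≈ 610 kPa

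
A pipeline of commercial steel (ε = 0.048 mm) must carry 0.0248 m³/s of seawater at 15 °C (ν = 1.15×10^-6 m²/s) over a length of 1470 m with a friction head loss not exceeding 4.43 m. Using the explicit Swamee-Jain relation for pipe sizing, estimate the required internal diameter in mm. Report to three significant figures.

D ≈ 201 mm

Swamee-Jain (Type III): D = 0.66·[ε^1.25·(LQ²/(gh_f))^4.75 + ν·Q^9.4·(L/(gh_f))^5.2]^0.04
LQ²/(gh_f) = 0.02080; L/(gh_f) = 33.83
Term 1 = ε^1.25·(…)^4.75 = 4.10×10^-14; Term 2 = ν·Q^9.4·(…)^5.2 = 8.33×10^-14
D = 0.66·(4.10×10^-14 + 8.33×10^-14)^0.04 = 0.2011 m = 201 mm
Check: V = 0.781 m/s, Re = 1.37×10^5, f = 0.01831, h_f = 4.16 m ≈ 4.43 m ✓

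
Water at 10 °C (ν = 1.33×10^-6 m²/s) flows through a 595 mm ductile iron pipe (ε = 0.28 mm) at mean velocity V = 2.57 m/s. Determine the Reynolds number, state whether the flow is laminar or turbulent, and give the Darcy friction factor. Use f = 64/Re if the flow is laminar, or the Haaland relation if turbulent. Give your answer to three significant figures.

Re ≈ 1.15×10^6; turbulent; f ≈ 0.0169

Re = VD/ν = 2.570·0.595/1.33×10^-6 = 1.15×10^6
Re > 4000 → turbulent; ε/D = 4.71×10^-4
Haaland: f = 0.01691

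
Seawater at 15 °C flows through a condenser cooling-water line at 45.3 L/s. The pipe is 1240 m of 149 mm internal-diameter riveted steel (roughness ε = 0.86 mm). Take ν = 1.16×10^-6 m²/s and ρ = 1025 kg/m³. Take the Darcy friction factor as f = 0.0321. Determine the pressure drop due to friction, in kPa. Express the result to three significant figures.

Δp ≈ 924 kPa

V = 4Q/(πD²) = 4·0.0453/(π·0.149²) = 2.598 m/s
h_f = f(L/D)V²/(2g) = 0.03210·(1240/0.149)·2.598²/(2·9.81) = 91.90 m
Δp = ρg·h_f = 1025·9.81·91.90 = 924.1 kPa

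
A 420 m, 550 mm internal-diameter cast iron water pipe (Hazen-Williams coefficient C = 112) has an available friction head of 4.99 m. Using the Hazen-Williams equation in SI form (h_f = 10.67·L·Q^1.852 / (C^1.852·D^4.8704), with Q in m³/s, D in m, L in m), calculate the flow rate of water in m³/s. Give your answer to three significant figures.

Rearranging: Q = [h_f·C^1.852·D^4.8704 / (10.67·L)]^(1/1.852)
Q = [4.99·112^1.852·0.550^4.8704 / (10.67·420)]^0.540 = 0.5912 m³/s

Q ≈ 0.591 m³/s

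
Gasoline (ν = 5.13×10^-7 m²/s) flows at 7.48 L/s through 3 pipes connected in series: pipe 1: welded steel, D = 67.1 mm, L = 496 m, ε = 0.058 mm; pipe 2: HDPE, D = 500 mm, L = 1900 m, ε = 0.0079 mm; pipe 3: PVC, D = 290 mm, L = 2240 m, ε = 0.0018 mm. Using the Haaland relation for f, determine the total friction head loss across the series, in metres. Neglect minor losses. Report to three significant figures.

Pipe 1: V = 2.115 m/s, Re = 2.77×10^5, ε/D = 8.64×10^-4, f = 0.02000, h_1 = f(L/D)V²/2g = 33.72 m
Pipe 2: V = 0.03810 m/s, Re = 3.71×10^4, ε/D = 1.58×10^-5, f = 0.02220, h_2 = f(L/D)V²/2g = 0.006241 m
Pipe 3: V = 0.1132 m/s, Re = 6.40×10^4, ε/D = 6.21×10^-6, f = 0.01962, h_3 = f(L/D)V²/2g = 0.09907 m
Series → Q common, losses add: H = Σh = 33.83 m

H ≈ 33.8 m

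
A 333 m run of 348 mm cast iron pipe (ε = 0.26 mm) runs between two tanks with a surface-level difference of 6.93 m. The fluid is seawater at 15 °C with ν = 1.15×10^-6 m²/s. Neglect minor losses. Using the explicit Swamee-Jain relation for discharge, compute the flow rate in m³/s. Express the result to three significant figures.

Swamee-Jain (Type II): Q = -0.965·√(gD⁵h_f/L)·ln[ε/(3.7D) + √(3.17ν²L/(gD³h_f))]
√(gD⁵h_f/L) = √(9.81·0.348⁵·6.93/333) = 0.03228
ε/(3.7D) = 2.02×10^-4; √(3.17ν²L/(gD³h_f)) = 2.21×10^-5
Q = -0.965·0.03228·ln(2.240×10^-4) = 0.2618 m³/s
Check: V = 2.75 m/s, Re = 8.33×10^5, f = 0.01886, h_f = 6.97 m ≈ 6.93 m ✓

Q ≈ 0.262 m³/s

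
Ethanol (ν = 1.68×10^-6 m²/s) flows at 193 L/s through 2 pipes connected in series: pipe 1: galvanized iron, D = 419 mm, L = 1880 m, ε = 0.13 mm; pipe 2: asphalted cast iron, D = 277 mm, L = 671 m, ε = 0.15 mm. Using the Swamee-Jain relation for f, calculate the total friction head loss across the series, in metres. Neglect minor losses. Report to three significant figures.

H ≈ 30.4 m

Pipe 1: V = 1.400 m/s, Re = 3.49×10^5, ε/D = 3.10×10^-4, f = 0.01691, h_1 = f(L/D)V²/2g = 7.575 m
Pipe 2: V = 3.203 m/s, Re = 5.28×10^5, ε/D = 5.42×10^-4, f = 0.01799, h_2 = f(L/D)V²/2g = 22.78 m
Series → Q common, losses add: H = Σh = 30.35 m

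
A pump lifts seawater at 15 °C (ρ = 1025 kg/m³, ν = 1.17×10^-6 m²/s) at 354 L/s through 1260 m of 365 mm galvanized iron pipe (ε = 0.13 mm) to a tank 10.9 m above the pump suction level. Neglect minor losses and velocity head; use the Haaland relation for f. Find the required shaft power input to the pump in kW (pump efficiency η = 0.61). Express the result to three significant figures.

V = 4Q/(πD²) = 3.383 m/s; Re = 1.06×10^6; ε/D = 3.56×10^-4; f = 0.01606
h_f = f(L/D)V²/2g = 32.35 m
Total head H = z + h_f = 10.9 + 32.35 = 43.25 m
P_hyd = ρgQH = 1025·9.81·0.354·43.25 = 153.9 kW
P_shaft = P_hyd/η = 153.9/0.61 = 252.4 kW

P_shaft ≈ 252 kW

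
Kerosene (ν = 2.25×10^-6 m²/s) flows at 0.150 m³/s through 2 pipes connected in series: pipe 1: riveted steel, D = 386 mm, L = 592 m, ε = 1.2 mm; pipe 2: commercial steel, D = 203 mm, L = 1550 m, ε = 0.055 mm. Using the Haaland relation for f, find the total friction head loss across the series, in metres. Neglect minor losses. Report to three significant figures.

Pipe 1: V = 1.282 m/s, Re = 2.20×10^5, ε/D = 0.00311, f = 0.02702, h_1 = f(L/D)V²/2g = 3.470 m
Pipe 2: V = 4.635 m/s, Re = 4.18×10^5, ε/D = 2.71×10^-4, f = 0.01613, h_2 = f(L/D)V²/2g = 134.8 m
Series → Q common, losses add: H = Σh = 138.3 m

H ≈ 138 m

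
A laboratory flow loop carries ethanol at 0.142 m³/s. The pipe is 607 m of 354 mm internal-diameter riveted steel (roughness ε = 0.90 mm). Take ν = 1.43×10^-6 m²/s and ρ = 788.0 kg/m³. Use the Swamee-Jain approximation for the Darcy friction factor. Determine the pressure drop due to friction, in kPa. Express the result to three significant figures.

Δp ≈ 35.9 kPa

V = 4Q/(πD²) = 4·0.142/(π·0.354²) = 1.443 m/s
Re = VD/ν = 1.443·0.354/1.43×10^-6 = 3.57×10^5 → turbulent
ε/D = 0.90/354 = 0.00254
Swamee-Jain: f = 0.02555
h_f = f(L/D)V²/(2g) = 0.02555·(607/0.354)·1.443²/(2·9.81) = 4.648 m
Δp = ρg·h_f = 788.0·9.81·4.648 = 35.93 kPa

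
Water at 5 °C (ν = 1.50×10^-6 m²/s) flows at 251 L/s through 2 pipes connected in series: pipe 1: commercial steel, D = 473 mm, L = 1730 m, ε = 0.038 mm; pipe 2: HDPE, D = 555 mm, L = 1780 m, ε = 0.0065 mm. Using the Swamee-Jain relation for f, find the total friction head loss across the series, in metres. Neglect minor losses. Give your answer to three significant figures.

Pipe 1: V = 1.428 m/s, Re = 4.50×10^5, ε/D = 8.03×10^-5, f = 0.01442, h_1 = f(L/D)V²/2g = 5.484 m
Pipe 2: V = 1.038 m/s, Re = 3.84×10^5, ε/D = 1.17×10^-5, f = 0.01389, h_2 = f(L/D)V²/2g = 2.444 m
Series → Q common, losses add: H = Σh = 7.929 m

H ≈ 7.93 m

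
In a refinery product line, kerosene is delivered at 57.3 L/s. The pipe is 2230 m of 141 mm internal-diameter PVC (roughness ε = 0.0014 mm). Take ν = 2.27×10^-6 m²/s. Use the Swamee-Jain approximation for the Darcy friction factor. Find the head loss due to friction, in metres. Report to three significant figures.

V = 4Q/(πD²) = 4·0.0573/(π·0.141²) = 3.670 m/s
Re = VD/ν = 3.670·0.141/2.27×10^-6 = 2.28×10^5 → turbulent
ε/D = 0.0014/141 = 9.93×10^-6
Swamee-Jain: f = 0.01524
h_f = f(L/D)V²/(2g) = 0.01524·(2230/0.141)·3.670²/(2·9.81) = 165.5 m

h_f ≈ 165 m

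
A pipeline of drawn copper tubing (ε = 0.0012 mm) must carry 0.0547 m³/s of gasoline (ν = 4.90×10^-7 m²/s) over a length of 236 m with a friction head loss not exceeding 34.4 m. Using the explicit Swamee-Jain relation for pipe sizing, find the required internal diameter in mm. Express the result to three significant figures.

D ≈ 115 mm

Swamee-Jain (Type III): D = 0.66·[ε^1.25·(LQ²/(gh_f))^4.75 + ν·Q^9.4·(L/(gh_f))^5.2]^0.04
LQ²/(gh_f) = 0.002092; L/(gh_f) = 0.6993
Term 1 = ε^1.25·(…)^4.75 = 7.45×10^-21; Term 2 = ν·Q^9.4·(…)^5.2 = 1.05×10^-19
D = 0.66·(7.45×10^-21 + 1.05×10^-19)^0.04 = 0.1152 m = 115 mm
Check: V = 5.25 m/s, Re = 1.23×10^6, f = 0.01150, h_f = 33.0 m ≈ 34.4 m ✓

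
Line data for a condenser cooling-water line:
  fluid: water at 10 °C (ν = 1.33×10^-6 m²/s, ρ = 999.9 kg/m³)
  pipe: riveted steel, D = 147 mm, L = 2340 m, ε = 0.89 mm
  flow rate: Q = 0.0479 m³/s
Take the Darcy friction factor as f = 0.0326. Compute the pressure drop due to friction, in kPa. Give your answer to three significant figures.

V = 4Q/(πD²) = 4·0.0479/(π·0.147²) = 2.822 m/s
h_f = f(L/D)V²/(2g) = 0.03260·(2340/0.147)·2.822²/(2·9.81) = 210.7 m
Δp = ρg·h_f = 999.9·9.81·210.7 = 2067 kPa

Δp ≈ 2070 kPa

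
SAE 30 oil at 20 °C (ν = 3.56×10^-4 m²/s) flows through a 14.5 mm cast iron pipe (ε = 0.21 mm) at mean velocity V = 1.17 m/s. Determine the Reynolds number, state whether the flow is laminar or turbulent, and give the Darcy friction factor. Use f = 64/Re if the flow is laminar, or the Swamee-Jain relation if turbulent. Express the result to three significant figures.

Re ≈ 47.7; laminar; f = 64/Re ≈ 1.34

Re = VD/ν = 1.170·0.0145/3.56×10^-4 = 47.7
Re < 2300 → laminar → f = 64/Re = 1.343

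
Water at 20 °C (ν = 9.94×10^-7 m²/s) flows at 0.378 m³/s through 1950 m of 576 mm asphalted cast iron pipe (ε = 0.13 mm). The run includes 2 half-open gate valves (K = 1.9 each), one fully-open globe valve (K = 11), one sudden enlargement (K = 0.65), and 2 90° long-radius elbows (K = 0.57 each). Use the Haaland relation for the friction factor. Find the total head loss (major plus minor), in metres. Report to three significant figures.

H_L ≈ 7.23 m

V = 4Q/(πD²) = 1.451 m/s; V²/2g = 0.1073 m
Re = 8.41×10^5, ε/D = 2.26×10^-4 → f = 0.01501 (Haaland)
Major: h_f = f(L/D)·V²/2g = 0.01501·3385·0.1073 = 5.449 m
Minor: ΣK = 16.6; h_m = ΣK·V²/2g = 1.779 m
Total H_L = 5.449 + 1.779 = 7.229 m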